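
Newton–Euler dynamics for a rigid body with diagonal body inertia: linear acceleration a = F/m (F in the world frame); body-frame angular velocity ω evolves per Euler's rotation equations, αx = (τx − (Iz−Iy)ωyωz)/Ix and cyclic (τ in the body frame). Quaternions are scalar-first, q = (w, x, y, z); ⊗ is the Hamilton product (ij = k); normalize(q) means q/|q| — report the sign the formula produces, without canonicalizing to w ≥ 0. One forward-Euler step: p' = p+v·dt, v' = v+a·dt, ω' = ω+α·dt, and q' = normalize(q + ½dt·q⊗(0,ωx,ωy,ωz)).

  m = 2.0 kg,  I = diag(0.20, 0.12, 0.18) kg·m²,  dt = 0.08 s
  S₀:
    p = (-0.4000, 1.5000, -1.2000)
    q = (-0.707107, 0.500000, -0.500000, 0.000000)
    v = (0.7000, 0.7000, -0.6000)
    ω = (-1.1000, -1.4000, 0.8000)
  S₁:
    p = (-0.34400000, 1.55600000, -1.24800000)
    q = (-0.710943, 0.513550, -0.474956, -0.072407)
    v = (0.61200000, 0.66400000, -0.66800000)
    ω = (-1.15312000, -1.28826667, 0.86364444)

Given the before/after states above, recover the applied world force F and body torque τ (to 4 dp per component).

F = (-2.2000, -0.9000, -1.7000)
τ = (-0.2000, 0.1500, 0.0200)

Δv = v₁−v₀ = (-0.08800000, -0.03600000, -0.06800000)
m·(v₁−v₀)/dt = (-2.2000, -0.9000, -1.7000)
rate change Δω = (-0.05312000, 0.11173333, 0.06364444)
precession coupling = (-0.0672, -0.0176, -0.1232)
τ = I·(Δω/dt) + ω₀×(Iω₀) = (-0.2000, 0.1500, 0.0200)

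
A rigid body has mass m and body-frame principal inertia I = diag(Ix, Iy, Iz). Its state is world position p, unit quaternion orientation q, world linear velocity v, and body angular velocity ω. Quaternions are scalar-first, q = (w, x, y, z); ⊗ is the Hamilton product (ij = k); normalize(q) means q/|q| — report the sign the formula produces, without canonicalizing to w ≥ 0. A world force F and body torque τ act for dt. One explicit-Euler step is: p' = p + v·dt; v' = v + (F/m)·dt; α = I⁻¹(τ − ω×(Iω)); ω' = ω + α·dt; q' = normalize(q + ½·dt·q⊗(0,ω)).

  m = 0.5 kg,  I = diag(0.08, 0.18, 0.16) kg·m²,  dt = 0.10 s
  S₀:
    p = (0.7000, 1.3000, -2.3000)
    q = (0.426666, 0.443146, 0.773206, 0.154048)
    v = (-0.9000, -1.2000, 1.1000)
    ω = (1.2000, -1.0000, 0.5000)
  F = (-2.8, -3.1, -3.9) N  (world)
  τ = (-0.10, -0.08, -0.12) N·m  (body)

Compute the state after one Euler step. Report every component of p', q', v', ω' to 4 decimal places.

angular accel α = (-1.3750, -0.1778, 0.0000)
ω' = ω + α·dt = (1.0625, -1.0178, 0.5000)
2q̇ = q⊗(0,ω) = (0.1644068, 1.0526502, -0.4633814, -1.1576602)
q' = normalize(q + ½dt·q⊗(0,ω)) = (0.4334, 0.4941, 0.7475, 0.0958)
p + v·dt = (0.6100, 1.1800, -2.1900)
v + (F/m)dt = (-1.4600, -1.8200, 0.3200)

p' = (0.6100, 1.1800, -2.1900)
q' = (0.4334, 0.4941, 0.7475, 0.0958)
v' = (-1.4600, -1.8200, 0.3200)
ω' = (1.0625, -1.0178, 0.5000)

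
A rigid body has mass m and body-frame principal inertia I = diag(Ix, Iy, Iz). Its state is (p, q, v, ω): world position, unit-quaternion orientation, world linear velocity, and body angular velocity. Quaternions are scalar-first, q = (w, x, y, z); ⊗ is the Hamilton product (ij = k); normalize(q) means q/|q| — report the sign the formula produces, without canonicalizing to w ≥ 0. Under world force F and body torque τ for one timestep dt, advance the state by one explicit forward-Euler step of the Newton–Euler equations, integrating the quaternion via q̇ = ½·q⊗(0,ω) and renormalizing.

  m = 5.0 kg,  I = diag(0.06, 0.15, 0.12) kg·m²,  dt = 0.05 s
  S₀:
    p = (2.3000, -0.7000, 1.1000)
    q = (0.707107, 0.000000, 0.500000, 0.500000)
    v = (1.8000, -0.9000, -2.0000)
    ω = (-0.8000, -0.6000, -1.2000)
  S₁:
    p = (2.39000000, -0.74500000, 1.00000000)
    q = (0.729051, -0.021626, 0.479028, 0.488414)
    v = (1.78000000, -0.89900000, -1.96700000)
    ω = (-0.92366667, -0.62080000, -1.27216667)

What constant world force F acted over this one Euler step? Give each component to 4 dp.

Δv = v₁−v₀ = (-0.02000000, 0.00100000, 0.03300000)
applied force F = (-2.0000, 0.1000, 3.3000)

F = (-2.0000, 0.1000, 3.3000)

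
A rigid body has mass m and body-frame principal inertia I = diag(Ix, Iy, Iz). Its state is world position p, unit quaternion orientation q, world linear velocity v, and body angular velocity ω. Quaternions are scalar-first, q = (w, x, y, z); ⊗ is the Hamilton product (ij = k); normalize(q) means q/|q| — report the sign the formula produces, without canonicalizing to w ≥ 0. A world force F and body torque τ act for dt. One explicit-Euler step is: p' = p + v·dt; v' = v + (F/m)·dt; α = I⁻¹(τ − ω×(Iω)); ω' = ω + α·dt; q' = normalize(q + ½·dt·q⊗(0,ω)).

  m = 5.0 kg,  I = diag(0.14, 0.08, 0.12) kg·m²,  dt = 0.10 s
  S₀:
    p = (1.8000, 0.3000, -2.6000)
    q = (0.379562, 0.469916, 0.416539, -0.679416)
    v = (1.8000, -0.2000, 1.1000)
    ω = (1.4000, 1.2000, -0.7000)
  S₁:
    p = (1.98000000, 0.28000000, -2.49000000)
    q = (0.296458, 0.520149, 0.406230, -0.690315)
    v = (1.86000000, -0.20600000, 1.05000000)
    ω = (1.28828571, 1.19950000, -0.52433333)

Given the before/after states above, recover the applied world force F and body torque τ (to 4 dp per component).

F = (3.0000, -0.3000, -2.5000)
τ = (-0.1900, -0.0200, 0.1100)

rate change Δω = (-0.11171429, -0.00050000, 0.17566667)
gyro term ω₀×Iω₀ = (-0.0336, -0.0196, -0.1008)
applied torque τ = (-0.1900, -0.0200, 0.1100)
velocity change Δv = (0.06000000, -0.00600000, -0.05000000)
applied force F = (3.0000, -0.3000, -2.5000)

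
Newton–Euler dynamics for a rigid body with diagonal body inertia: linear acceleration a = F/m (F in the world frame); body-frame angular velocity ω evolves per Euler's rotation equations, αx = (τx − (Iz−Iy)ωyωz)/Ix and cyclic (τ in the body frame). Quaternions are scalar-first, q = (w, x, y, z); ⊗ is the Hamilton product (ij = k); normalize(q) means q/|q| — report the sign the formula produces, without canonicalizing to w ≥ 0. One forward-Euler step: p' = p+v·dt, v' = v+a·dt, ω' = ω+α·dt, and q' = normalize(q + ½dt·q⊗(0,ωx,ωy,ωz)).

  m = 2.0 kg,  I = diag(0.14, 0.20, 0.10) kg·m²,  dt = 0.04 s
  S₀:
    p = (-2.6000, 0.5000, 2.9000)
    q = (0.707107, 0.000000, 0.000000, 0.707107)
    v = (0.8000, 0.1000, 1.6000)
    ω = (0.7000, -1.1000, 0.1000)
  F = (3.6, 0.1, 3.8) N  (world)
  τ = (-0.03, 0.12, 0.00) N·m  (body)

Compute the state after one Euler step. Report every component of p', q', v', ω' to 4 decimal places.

ω×(Iω) gyroscopic = (0.0110, 0.0028, -0.0462)
α = I⁻¹(τ − ω×Iω) = (-0.2929, 0.5860, 0.4620)
new body rate ω' = (0.6883, -1.0766, 0.1185)
q⊗(0,ω) = (-0.0707107, 1.2727926, -0.2828428, 0.0707107)
q' = normalize(q + ½dt·q⊗(0,ω)) = (0.7055, 0.0254, -0.0057, 0.7083)
a = (1.8000, 0.0500, 1.9000)
p' = p + v·dt = (-2.5680, 0.5040, 2.9640)
v + (F/m)dt = (0.8720, 0.1020, 1.6760)

p' = (-2.5680, 0.5040, 2.9640)
q' = (0.7055, 0.0254, -0.0057, 0.7083)
v' = (0.8720, 0.1020, 1.6760)
ω' = (0.6883, -1.0766, 0.1185)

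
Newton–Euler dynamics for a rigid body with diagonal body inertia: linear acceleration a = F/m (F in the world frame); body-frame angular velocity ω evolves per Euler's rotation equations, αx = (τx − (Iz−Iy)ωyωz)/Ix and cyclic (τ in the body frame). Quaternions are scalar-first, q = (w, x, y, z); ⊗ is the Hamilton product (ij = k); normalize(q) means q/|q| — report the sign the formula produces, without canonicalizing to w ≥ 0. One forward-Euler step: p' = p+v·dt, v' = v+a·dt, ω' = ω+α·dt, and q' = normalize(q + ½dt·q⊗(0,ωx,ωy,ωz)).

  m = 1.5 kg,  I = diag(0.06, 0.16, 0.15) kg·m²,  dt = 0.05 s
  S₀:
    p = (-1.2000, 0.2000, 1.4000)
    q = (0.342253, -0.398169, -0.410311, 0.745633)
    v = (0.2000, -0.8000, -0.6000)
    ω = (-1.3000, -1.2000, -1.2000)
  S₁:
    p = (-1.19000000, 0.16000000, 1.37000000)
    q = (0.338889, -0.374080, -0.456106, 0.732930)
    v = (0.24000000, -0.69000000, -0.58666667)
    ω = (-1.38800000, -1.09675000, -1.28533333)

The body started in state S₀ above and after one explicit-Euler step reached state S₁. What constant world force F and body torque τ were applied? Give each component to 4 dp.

Δv = v₁−v₀ = (0.04000000, 0.11000000, 0.01333333)
F = m·Δv/dt = (1.2000, 3.3000, 0.4000)
ω₁ − ω₀ = (-0.08800000, 0.10325000, -0.08533333)
precession coupling = (-0.0144, -0.1404, 0.1560)
applied torque τ = (-0.1200, 0.1900, -0.1000)

F = (1.2000, 3.3000, 0.4000)
τ = (-0.1200, 0.1900, -0.1000)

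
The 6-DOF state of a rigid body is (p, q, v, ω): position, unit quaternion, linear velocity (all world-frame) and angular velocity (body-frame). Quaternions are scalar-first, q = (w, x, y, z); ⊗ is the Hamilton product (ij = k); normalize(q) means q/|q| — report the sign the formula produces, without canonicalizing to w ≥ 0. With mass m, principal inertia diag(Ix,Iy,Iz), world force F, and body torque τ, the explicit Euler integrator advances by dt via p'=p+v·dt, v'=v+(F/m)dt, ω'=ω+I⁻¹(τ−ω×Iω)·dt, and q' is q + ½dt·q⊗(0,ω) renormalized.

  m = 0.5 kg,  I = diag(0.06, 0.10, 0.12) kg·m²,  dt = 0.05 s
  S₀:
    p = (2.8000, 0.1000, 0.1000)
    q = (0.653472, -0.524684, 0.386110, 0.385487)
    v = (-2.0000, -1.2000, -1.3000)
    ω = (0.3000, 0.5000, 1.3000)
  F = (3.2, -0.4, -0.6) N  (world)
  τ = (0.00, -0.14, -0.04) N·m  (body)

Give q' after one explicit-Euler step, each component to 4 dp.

q' = (0.6396, -0.5117, 0.4140, 0.3970)

2q̇ = q⊗(0,ω) = (-0.5367829, 0.5052411, 1.1244713, 0.4713386)
q + ½dt·q⊗(0,ω), renormalized = (0.6396, -0.5117, 0.4140, 0.3970)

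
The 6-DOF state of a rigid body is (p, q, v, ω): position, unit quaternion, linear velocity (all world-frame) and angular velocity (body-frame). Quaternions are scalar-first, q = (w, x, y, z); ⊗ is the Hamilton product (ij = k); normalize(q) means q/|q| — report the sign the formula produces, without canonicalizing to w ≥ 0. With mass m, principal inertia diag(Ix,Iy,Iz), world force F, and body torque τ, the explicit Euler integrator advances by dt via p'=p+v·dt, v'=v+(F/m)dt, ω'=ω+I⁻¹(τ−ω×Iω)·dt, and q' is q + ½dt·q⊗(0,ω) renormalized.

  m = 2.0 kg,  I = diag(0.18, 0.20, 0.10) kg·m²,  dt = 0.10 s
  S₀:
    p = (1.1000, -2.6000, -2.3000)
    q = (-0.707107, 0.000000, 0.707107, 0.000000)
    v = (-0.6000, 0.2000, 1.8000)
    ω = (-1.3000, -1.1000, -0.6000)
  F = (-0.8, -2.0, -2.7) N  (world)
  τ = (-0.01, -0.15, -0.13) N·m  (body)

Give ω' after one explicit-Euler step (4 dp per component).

(τ − ω×Iω)/I = (0.3111, -1.0620, -1.5860)
ω + α·dt = (-1.2689, -1.2062, -0.7586)

ω' = (-1.2689, -1.2062, -0.7586)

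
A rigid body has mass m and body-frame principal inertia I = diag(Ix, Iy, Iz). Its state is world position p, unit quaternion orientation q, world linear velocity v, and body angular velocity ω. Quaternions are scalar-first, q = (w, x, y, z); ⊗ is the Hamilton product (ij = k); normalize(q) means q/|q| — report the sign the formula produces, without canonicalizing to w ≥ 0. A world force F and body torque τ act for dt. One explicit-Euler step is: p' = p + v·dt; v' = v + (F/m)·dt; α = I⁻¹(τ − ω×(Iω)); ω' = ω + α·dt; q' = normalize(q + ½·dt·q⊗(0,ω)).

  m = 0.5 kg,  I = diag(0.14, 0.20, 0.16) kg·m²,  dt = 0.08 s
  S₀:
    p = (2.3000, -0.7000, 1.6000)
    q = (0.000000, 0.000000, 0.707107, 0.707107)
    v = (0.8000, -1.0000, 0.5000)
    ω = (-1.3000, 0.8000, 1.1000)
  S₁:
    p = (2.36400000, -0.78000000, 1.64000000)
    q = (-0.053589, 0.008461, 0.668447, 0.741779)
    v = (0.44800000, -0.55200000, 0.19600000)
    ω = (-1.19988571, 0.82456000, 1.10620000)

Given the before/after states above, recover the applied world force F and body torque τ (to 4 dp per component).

F = (-2.2000, 2.8000, -1.9000)
τ = (0.1400, 0.0900, -0.0500)

rate change Δω = (0.10011429, 0.02456000, 0.00620000)
precession coupling = (-0.0352, 0.0286, -0.0624)
τ = I·(Δω/dt) + ω₀×(Iω₀) = (0.1400, 0.0900, -0.0500)
Δv = v₁−v₀ = (-0.35200000, 0.44800000, -0.30400000)
F = m·Δv/dt = (-2.2000, 2.8000, -1.9000)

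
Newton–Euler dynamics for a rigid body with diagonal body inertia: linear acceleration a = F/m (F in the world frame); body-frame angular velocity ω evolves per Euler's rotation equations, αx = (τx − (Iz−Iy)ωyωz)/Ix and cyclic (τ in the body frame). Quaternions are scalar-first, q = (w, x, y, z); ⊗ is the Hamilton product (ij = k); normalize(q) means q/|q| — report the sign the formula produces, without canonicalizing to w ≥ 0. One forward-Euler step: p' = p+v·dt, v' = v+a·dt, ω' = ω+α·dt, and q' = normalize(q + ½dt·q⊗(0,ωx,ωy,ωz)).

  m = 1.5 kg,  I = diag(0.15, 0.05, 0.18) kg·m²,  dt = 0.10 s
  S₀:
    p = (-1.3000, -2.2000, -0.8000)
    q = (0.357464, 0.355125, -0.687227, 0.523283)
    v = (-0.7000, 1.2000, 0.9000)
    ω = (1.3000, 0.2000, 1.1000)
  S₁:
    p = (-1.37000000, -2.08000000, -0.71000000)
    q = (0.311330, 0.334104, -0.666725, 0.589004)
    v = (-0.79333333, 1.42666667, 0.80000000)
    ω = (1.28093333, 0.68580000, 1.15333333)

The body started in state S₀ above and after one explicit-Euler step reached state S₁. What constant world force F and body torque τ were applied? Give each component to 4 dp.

v₁ − v₀ = (-0.09333333, 0.22666667, -0.10000000)
applied force F = (-1.4000, 3.4000, -1.5000)
rate change Δω = (-0.01906667, 0.48580000, 0.05333333)
I·α + gyro = (0.0000, 0.2000, 0.0700)

F = (-1.4000, 3.4000, -1.5000)
τ = (0.0000, 0.2000, 0.0700)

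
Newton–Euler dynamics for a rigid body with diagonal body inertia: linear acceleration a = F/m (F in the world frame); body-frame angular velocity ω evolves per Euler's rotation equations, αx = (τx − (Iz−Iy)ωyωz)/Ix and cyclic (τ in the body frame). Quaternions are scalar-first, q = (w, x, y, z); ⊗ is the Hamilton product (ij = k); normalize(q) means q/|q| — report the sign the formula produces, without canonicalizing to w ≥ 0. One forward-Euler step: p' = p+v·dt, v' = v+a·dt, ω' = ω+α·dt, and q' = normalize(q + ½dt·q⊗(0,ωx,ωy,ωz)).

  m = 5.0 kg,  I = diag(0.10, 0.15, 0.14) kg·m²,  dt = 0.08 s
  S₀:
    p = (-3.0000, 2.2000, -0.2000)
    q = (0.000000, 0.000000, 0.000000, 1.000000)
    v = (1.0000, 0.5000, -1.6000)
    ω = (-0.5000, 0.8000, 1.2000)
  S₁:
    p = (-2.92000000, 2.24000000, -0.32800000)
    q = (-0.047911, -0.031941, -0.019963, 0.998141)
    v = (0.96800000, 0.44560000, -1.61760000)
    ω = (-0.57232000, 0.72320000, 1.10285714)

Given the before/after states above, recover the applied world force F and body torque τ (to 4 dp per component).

F = (-2.0000, -3.4000, -1.1000)
τ = (-0.1000, -0.1200, -0.1900)

velocity change Δv = (-0.03200000, -0.05440000, -0.01760000)
F = m·Δv/dt = (-2.0000, -3.4000, -1.1000)
Δω = ω₁−ω₀ = (-0.07232000, -0.07680000, -0.09714286)
ω₀×(Iω₀) = (-0.0096, 0.0240, -0.0200)
τ = I·(Δω/dt) + ω₀×(Iω₀) = (-0.1000, -0.1200, -0.1900)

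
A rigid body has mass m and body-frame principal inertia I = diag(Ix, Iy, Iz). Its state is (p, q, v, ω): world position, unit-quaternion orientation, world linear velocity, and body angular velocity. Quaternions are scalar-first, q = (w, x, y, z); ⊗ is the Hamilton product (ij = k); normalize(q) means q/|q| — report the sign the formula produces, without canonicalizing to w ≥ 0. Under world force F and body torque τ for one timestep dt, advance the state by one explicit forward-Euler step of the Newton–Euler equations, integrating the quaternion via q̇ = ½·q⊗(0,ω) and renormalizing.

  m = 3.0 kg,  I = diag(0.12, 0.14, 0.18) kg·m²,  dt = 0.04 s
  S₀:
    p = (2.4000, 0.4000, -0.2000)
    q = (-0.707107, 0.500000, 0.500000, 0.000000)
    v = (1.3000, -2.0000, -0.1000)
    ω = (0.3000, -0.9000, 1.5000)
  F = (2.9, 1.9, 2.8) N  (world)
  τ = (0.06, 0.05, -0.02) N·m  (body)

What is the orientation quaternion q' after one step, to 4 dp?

2q̇ = q⊗(0,ω) = (0.3000000, 0.5378679, -0.1136037, -1.6606605)
updated quaternion q' = (-0.7007, 0.5104, 0.4974, -0.0332)

q' = (-0.7007, 0.5104, 0.4974, -0.0332)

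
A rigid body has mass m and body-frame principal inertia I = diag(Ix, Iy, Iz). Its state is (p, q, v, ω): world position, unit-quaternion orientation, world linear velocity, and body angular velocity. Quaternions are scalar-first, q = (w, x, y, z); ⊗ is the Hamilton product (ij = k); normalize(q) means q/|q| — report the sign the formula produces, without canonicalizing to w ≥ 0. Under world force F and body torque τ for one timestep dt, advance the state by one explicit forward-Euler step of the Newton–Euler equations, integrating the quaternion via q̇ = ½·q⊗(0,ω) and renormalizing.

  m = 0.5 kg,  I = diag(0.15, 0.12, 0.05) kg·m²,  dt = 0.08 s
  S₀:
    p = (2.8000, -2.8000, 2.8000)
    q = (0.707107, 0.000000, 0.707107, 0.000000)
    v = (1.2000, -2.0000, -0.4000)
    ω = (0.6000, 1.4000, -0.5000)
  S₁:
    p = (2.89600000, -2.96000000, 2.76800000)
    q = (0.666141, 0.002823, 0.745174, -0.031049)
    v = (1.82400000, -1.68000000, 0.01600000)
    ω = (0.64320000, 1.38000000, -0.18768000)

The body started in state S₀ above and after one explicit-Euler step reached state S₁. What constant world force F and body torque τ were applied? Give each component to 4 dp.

Δv = v₁−v₀ = (0.62400000, 0.32000000, 0.41600000)
applied force F = (3.9000, 2.0000, 2.6000)
ω₁ − ω₀ = (0.04320000, -0.02000000, 0.31232000)
τ = I·(Δω/dt) + ω₀×(Iω₀) = (0.1300, -0.0600, 0.1700)

F = (3.9000, 2.0000, 2.6000)
τ = (0.1300, -0.0600, 0.1700)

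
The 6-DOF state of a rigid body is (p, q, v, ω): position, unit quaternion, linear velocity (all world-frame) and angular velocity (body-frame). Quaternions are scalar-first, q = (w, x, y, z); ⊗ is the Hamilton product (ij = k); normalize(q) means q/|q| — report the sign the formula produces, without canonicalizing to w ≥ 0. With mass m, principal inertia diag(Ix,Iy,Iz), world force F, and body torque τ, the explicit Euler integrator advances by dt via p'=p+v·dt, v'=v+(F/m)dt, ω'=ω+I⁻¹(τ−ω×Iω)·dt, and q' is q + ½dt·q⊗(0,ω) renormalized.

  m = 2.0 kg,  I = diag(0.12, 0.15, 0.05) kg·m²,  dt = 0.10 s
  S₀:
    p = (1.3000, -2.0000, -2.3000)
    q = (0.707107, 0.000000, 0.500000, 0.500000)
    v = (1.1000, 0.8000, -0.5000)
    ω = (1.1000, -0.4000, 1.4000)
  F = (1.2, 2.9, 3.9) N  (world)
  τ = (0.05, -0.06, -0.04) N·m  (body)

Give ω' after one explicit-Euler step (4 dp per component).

ω' = (1.0950, -0.5119, 1.3464)

gyro term ω×Iω = (0.0560, 0.1078, -0.0132)
(τ − ω×Iω)/I = (-0.0500, -1.1187, -0.5360)
new body rate ω' = (1.0950, -0.5119, 1.3464)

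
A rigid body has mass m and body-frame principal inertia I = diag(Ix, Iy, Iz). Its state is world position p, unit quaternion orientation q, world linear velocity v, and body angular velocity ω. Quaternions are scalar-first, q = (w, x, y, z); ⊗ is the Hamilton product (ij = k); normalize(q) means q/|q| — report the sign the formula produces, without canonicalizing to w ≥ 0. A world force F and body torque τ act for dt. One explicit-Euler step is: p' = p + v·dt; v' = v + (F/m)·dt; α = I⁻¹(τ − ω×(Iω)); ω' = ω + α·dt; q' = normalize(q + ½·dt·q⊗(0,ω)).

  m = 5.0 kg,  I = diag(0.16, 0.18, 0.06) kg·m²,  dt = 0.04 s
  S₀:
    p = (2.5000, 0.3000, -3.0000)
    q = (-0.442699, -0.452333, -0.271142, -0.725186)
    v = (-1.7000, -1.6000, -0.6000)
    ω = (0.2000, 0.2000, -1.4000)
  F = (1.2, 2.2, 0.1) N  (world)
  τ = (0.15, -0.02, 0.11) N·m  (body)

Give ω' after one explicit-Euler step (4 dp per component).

gyro term ω×Iω = (0.0336, -0.0280, 0.0008)
α = I⁻¹(τ − ω×Iω) = (0.7275, 0.0444, 1.8200)
ω + α·dt = (0.2291, 0.2018, -1.3272)

ω' = (0.2291, 0.2018, -1.3272)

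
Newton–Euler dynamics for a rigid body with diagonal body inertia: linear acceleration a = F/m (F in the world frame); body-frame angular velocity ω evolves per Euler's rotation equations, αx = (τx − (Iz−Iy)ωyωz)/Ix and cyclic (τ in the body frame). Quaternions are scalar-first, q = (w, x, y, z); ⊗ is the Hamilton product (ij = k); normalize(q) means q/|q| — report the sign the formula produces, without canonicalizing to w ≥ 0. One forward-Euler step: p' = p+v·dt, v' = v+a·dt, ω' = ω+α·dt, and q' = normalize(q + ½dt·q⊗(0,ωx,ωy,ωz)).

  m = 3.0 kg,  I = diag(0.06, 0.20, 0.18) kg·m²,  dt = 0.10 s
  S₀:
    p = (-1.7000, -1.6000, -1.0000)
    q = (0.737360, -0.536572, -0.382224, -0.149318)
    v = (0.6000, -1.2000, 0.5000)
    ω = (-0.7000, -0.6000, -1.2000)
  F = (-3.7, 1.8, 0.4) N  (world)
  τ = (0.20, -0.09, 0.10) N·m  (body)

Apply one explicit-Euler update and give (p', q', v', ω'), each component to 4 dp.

p' = (-1.6400, -1.7200, -0.9500)
q' = (0.6962, -0.5424, -0.4301, -0.1903)
v' = (0.4767, -1.1400, 0.5133)
ω' = (-0.3427, -0.5946, -1.1771)

ω×(Iω) gyroscopic = (-0.0144, -0.1008, 0.0588)
α = I⁻¹(τ − ω×Iω) = (3.5733, 0.0540, 0.2289)
new body rate ω' = (-0.3427, -0.5946, -1.1771)
q⊗(0,ω) = (-0.7841164, -0.1470740, -0.9817798, -0.8304456)
updated quaternion q' = (0.6962, -0.5424, -0.4301, -0.1903)
linear accel F/m = (-1.2333, 0.6000, 0.1333)
p' = p + v·dt = (-1.6400, -1.7200, -0.9500)
v' = v + a·dt = (0.4767, -1.1400, 0.5133)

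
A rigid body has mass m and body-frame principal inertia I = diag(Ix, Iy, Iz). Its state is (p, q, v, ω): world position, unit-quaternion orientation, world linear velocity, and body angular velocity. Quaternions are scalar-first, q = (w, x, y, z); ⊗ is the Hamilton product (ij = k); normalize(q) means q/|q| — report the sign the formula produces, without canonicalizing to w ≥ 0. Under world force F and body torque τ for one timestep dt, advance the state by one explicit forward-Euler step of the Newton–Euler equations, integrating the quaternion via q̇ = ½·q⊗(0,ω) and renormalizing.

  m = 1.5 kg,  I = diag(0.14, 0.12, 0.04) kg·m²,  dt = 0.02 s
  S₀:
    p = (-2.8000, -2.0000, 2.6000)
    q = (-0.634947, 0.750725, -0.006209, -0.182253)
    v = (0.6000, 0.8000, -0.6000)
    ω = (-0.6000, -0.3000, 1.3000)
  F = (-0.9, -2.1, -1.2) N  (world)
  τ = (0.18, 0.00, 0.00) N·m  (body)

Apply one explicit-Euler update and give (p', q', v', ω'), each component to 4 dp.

a = F/m = (-0.6000, -1.4000, -0.8000)
p' = p + v·dt = (-2.7880, -1.9840, 2.5880)
v' = v + a·dt = (0.5880, 0.7720, -0.6160)
(τ − ω×Iω)/I = (1.0629, 0.6500, 0.0900)
ω + α·dt = (-0.5787, -0.2870, 1.3018)
q⊗(0,ω) = (0.6855012, 0.3182206, -0.6761066, -1.0543740)
q + ½dt·q⊗(0,ω), renormalized = (-0.6280, 0.7538, -0.0130, -0.1928)

p' = (-2.7880, -1.9840, 2.5880)
q' = (-0.6280, 0.7538, -0.0130, -0.1928)
v' = (0.5880, 0.7720, -0.6160)
ω' = (-0.5787, -0.2870, 1.3018)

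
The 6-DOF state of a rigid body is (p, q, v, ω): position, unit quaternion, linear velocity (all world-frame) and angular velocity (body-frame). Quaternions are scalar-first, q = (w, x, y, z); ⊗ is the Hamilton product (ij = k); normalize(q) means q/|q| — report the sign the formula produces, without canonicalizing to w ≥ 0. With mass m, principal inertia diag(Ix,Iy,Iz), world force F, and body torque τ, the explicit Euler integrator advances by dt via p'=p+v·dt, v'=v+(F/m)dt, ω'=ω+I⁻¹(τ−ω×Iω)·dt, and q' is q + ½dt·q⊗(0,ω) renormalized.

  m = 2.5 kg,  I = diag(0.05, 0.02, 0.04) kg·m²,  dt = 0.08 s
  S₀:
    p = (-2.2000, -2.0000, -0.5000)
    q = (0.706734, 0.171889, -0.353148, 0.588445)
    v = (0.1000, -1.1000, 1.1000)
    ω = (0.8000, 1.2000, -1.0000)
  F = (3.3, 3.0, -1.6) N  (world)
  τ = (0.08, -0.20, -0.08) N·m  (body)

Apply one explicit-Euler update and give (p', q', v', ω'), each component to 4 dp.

p' = p + v·dt = (-2.1920, -2.0880, -0.4120)
new velocity v' = (0.2056, -1.0040, 1.0488)
gyro term ω×Iω = (-0.0240, -0.0080, -0.0288)
α = I⁻¹(τ − ω×Iω) = (2.0800, -9.6000, -1.2800)
ω' = ω + α·dt = (0.9664, 0.4320, -1.1024)
q⊗(0,ω) = (0.8747114, 0.2124012, 1.4907258, -0.2179488)
q + ½dt·q⊗(0,ω), renormalized = (0.7399, 0.1799, -0.2928, 0.5783)

p' = (-2.1920, -2.0880, -0.4120)
q' = (0.7399, 0.1799, -0.2928, 0.5783)
v' = (0.2056, -1.0040, 1.0488)
ω' = (0.9664, 0.4320, -1.1024)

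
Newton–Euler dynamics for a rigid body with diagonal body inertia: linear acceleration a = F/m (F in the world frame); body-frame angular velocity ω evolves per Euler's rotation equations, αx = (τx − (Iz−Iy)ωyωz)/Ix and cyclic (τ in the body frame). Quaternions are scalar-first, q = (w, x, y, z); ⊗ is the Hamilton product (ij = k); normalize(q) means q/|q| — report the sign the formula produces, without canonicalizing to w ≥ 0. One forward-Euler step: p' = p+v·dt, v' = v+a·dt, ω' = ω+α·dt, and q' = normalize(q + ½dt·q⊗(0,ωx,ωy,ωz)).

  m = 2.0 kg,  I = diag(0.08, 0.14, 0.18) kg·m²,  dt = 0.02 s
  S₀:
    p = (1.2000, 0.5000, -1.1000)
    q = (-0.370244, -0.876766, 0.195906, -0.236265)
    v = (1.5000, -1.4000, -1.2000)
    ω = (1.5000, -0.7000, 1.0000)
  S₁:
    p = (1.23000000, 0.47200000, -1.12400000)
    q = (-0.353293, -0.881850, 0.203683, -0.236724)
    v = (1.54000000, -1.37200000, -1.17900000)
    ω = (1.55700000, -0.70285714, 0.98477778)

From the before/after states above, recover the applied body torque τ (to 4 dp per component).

τ = (0.2000, -0.1700, -0.2000)

Δω = ω₁−ω₀ = (0.05700000, -0.00285714, -0.01522222)
gyro term ω₀×Iω₀ = (-0.0280, -0.1500, -0.0630)
τ = I·(Δω/dt) + ω₀×(Iω₀) = (0.2000, -0.1700, -0.2000)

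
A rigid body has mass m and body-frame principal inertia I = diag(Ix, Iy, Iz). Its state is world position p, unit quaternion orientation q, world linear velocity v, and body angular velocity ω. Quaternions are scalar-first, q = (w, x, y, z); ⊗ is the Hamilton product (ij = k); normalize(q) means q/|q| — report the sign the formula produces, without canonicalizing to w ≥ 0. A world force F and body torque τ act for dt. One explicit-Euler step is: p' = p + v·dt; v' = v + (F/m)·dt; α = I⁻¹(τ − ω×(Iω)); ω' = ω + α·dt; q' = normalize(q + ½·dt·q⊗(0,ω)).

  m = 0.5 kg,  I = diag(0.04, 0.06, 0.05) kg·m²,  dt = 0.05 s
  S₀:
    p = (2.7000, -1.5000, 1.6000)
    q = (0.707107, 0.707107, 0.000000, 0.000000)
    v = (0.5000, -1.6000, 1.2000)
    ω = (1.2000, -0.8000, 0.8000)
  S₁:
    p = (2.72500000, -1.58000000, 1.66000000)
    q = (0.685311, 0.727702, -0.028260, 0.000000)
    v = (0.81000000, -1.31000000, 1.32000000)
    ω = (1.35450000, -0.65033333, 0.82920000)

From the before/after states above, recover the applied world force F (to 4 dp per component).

F = (3.1000, 2.9000, 1.2000)

velocity change Δv = (0.31000000, 0.29000000, 0.12000000)
F = m·Δv/dt = (3.1000, 2.9000, 1.2000)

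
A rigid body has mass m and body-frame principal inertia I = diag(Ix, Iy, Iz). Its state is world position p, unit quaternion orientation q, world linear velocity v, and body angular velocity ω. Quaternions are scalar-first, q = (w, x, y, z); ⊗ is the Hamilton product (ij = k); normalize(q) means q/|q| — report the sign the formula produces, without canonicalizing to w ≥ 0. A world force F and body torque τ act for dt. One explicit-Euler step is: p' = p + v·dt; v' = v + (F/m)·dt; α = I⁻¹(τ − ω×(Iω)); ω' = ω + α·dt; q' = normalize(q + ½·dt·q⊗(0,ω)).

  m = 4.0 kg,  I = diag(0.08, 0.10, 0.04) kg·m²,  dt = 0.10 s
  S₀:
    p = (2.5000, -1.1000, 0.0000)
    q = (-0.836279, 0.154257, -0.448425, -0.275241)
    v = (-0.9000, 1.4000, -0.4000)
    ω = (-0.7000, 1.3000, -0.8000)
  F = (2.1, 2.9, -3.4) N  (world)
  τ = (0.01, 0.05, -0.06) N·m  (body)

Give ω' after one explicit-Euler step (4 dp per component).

angular accel α = (-0.6550, 0.2760, -1.0450)
new body rate ω' = (-0.7655, 1.3276, -0.9045)

ω' = (-0.7655, 1.3276, -0.9045)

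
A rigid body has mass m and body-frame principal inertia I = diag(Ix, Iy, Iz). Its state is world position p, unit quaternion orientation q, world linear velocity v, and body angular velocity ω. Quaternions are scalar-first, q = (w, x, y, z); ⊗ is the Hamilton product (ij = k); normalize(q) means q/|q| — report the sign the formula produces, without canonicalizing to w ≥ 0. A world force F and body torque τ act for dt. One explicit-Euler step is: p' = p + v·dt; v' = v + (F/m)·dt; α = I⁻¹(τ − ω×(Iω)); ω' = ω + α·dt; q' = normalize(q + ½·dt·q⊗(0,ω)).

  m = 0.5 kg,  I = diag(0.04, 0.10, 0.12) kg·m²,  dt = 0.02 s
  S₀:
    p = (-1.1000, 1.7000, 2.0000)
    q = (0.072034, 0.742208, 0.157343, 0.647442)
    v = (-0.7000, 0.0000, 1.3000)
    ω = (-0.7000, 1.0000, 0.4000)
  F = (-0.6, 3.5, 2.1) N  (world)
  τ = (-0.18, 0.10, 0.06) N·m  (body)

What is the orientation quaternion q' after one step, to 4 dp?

q⊗(0,ω) = (0.1032258, -0.6349286, -0.6780586, 0.8811617)
updated quaternion q' = (0.0731, 0.7358, 0.1506, 0.6562)

q' = (0.0731, 0.7358, 0.1506, 0.6562)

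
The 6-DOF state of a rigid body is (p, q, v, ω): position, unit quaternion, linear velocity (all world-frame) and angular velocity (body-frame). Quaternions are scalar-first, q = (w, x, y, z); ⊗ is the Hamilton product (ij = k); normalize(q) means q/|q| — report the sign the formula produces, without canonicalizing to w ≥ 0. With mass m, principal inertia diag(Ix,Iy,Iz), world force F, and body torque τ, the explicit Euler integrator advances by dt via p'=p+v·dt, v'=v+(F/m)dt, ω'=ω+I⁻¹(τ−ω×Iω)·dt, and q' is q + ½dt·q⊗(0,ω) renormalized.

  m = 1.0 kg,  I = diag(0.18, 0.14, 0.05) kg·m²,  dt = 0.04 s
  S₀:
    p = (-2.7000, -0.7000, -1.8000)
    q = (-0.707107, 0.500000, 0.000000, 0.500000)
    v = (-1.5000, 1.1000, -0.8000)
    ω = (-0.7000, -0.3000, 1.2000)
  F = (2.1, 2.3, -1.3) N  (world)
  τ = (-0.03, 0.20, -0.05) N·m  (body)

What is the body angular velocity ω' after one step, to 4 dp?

ω×(Iω) gyroscopic = (0.0324, -0.1092, -0.0084)
(τ − ω×Iω)/I = (-0.3467, 2.2086, -0.8320)
ω' = ω + α·dt = (-0.7139, -0.2117, 1.1667)

ω' = (-0.7139, -0.2117, 1.1667)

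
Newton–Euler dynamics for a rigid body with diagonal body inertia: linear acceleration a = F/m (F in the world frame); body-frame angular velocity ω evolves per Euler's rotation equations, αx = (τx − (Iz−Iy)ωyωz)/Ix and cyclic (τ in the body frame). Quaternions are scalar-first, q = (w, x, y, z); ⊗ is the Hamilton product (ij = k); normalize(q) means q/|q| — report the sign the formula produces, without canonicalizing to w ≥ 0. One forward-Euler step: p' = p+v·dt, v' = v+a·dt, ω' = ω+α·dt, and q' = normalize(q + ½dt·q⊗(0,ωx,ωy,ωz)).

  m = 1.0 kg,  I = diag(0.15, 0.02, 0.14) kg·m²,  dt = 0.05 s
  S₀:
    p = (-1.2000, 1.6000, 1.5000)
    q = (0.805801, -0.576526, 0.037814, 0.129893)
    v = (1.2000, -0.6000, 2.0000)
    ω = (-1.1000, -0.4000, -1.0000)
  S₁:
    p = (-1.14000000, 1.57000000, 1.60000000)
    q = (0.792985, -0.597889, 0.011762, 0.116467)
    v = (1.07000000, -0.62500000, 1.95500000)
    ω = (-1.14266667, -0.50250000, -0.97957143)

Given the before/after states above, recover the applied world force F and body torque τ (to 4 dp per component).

velocity change Δv = (-0.13000000, -0.02500000, -0.04500000)
F = m·Δv/dt = (-2.6000, -0.5000, -0.9000)
rate change Δω = (-0.04266667, -0.10250000, 0.02042857)
applied torque τ = (-0.0800, -0.0300, 0.0000)

F = (-2.6000, -0.5000, -0.9000)
τ = (-0.0800, -0.0300, 0.0000)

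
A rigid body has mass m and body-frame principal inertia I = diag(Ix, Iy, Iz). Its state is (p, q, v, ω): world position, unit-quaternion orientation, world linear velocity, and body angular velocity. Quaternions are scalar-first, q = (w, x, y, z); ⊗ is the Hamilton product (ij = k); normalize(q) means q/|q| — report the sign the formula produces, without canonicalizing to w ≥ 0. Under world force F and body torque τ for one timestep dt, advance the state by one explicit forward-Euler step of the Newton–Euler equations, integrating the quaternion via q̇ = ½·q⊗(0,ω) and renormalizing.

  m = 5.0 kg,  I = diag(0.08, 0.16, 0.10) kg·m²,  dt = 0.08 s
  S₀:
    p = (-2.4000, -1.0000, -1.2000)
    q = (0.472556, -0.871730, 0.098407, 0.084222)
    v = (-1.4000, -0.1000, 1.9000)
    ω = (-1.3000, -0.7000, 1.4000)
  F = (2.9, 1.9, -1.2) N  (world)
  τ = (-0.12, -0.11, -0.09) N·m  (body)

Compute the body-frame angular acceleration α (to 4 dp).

α = (-2.2350, -0.9150, -1.6280)

gyro term ω×Iω = (0.0588, 0.0364, 0.0728)
(τ − ω×Iω)/I = (-2.2350, -0.9150, -1.6280)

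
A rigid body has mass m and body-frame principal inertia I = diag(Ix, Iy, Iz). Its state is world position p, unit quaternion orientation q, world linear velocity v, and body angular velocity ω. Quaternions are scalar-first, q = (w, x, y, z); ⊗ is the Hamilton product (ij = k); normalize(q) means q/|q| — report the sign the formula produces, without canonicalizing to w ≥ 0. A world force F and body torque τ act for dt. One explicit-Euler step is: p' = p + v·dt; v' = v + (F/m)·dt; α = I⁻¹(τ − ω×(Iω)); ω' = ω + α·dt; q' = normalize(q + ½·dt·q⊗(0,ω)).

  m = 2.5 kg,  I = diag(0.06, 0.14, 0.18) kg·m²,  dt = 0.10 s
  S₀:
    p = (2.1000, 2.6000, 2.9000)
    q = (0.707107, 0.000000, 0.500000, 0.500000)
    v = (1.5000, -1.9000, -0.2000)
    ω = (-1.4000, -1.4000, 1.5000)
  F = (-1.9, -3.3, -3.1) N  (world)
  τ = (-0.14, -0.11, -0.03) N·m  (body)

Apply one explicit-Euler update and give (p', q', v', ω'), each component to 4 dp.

p' = (2.2500, 2.4100, 2.8800)
q' = (0.6992, 0.0228, 0.4123, 0.5835)
v' = (1.4240, -2.0320, -0.3240)
ω' = (-1.4933, -1.6586, 1.3962)

precession coupling ω×(Iω) = (-0.0840, 0.2520, 0.1568)
α = I⁻¹(τ − ω×Iω) = (-0.9333, -2.5857, -1.0378)
new body rate ω' = (-1.4933, -1.6586, 1.3962)
2q̇ = q⊗(0,ω) = (-0.0500000, 0.4600502, -1.6899498, 1.7606605)
q' = normalize(q + ½dt·q⊗(0,ω)) = (0.6992, 0.0228, 0.4123, 0.5835)
a = (-0.7600, -1.3200, -1.2400)
new position p' = (2.2500, 2.4100, 2.8800)
v' = v + a·dt = (1.4240, -2.0320, -0.3240)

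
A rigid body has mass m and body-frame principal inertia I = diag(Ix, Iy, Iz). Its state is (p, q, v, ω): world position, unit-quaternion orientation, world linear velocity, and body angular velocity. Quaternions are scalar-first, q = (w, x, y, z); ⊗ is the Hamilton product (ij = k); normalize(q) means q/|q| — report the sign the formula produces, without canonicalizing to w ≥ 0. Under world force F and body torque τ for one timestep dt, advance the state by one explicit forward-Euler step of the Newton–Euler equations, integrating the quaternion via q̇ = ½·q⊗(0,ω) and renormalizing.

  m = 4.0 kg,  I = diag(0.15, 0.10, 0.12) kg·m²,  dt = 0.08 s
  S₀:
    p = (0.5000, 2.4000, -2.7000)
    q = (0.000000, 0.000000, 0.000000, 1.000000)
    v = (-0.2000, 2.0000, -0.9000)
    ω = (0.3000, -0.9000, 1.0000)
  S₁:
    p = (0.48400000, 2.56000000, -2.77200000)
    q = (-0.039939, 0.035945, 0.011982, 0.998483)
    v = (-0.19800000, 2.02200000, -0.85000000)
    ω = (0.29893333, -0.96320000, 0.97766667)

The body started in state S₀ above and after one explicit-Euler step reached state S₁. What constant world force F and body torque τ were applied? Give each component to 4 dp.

F = (0.1000, 1.1000, 2.5000)
τ = (-0.0200, -0.0700, -0.0200)

Δω = ω₁−ω₀ = (-0.00106667, -0.06320000, -0.02233333)
gyro term ω₀×Iω₀ = (-0.0180, 0.0090, 0.0135)
applied torque τ = (-0.0200, -0.0700, -0.0200)
v₁ − v₀ = (0.00200000, 0.02200000, 0.05000000)
applied force F = (0.1000, 1.1000, 2.5000)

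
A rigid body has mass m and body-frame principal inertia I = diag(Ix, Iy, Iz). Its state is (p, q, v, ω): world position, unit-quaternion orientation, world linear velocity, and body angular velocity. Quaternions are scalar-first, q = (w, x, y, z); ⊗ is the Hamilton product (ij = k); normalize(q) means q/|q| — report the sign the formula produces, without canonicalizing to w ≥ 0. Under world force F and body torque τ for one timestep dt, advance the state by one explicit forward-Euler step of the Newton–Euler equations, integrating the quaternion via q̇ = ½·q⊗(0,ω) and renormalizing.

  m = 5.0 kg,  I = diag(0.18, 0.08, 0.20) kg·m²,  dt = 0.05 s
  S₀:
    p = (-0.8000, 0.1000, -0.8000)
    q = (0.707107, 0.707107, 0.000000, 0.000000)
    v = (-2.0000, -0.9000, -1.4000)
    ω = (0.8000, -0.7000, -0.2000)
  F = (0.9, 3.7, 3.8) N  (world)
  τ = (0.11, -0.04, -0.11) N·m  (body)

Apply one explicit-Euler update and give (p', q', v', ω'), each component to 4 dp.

p + v·dt = (-0.9000, 0.0550, -0.8700)
v' = v + a·dt = (-1.9910, -0.8630, -1.3620)
(τ − ω×Iω)/I = (0.5178, -0.5400, -0.8300)
ω + α·dt = (0.8259, -0.7270, -0.2415)
Hamilton product q⊗(0,ω) = (-0.5656856, 0.5656856, -0.3535535, -0.6363963)
q' = normalize(q + ½dt·q⊗(0,ω)) = (0.6927, 0.7210, -0.0088, -0.0159)

p' = (-0.9000, 0.0550, -0.8700)
q' = (0.6927, 0.7210, -0.0088, -0.0159)
v' = (-1.9910, -0.8630, -1.3620)
ω' = (0.8259, -0.7270, -0.2415)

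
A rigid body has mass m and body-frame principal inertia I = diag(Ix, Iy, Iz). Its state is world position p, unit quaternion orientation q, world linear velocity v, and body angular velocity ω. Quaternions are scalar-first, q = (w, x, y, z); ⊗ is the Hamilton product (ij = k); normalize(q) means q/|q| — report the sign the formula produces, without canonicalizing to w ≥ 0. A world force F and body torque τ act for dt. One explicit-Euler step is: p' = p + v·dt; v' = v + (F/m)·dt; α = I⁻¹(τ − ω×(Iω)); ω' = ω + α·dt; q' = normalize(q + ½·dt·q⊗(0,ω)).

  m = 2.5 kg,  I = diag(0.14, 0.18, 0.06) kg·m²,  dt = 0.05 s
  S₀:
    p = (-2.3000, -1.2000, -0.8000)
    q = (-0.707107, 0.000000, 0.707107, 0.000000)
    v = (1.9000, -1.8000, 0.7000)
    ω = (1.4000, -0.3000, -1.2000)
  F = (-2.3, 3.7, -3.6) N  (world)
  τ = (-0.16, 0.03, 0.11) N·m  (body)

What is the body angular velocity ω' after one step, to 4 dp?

(τ − ω×Iω)/I = (-0.8343, 0.9133, 2.1133)
new body rate ω' = (1.3583, -0.2543, -1.0943)

ω' = (1.3583, -0.2543, -1.0943)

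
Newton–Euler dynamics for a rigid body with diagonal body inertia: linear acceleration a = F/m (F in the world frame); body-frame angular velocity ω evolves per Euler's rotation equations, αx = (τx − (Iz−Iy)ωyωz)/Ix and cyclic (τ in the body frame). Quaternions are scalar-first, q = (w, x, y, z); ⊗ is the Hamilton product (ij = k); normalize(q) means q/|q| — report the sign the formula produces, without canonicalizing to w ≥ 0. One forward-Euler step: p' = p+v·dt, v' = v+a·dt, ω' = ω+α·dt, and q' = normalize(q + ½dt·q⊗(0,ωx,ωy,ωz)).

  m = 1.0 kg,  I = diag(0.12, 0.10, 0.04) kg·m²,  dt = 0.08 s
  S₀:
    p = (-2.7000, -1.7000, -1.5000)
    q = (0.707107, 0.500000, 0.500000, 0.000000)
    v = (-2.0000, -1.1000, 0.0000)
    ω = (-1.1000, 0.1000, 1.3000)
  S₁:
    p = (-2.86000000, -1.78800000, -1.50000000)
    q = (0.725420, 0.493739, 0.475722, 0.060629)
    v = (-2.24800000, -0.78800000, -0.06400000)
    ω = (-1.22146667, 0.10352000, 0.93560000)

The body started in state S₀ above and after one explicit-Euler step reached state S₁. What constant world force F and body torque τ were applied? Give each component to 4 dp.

F = (-3.1000, 3.9000, -0.8000)
τ = (-0.1900, -0.1100, -0.1800)

Δω = ω₁−ω₀ = (-0.12146667, 0.00352000, -0.36440000)
precession coupling = (-0.0078, -0.1144, 0.0022)
applied torque τ = (-0.1900, -0.1100, -0.1800)
Δv = v₁−v₀ = (-0.24800000, 0.31200000, -0.06400000)
m·(v₁−v₀)/dt = (-3.1000, 3.9000, -0.8000)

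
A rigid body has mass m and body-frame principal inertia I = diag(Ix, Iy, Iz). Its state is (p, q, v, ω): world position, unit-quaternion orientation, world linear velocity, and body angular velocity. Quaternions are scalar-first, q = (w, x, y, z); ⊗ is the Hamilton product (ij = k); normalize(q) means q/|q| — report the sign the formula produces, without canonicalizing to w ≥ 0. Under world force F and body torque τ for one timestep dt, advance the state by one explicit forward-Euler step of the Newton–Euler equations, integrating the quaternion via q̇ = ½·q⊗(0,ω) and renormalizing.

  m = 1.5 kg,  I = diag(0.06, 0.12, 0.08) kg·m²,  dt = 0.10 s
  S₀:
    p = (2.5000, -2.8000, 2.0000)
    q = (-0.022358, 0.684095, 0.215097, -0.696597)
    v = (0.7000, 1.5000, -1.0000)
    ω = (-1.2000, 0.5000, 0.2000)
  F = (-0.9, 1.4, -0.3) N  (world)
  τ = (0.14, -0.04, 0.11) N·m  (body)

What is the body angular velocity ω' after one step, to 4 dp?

ω×(Iω) gyroscopic = (-0.0040, 0.0048, -0.0360)
α = I⁻¹(τ − ω×Iω) = (2.4000, -0.3733, 1.8250)
ω + α·dt = (-0.9600, 0.4627, 0.3825)

ω' = (-0.9600, 0.4627, 0.3825)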